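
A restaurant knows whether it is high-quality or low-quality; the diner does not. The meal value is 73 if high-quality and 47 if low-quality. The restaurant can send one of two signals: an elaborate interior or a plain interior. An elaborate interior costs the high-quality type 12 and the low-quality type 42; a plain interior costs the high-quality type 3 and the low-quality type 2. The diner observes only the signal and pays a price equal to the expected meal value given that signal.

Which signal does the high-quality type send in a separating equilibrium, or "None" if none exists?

elaborate interior

Try high-quality → elaborate interior, low-quality → plain interior:
  If types separate, elaborate interior earns payment 73 and plain interior earns 47.
  High-quality: elaborate interior gives 73 − 12 = 61; plain interior gives 47 − 3 = 44. No deviation. ✓
  Low-quality: plain interior gives 47 − 2 = 45; elaborate interior gives 73 − 42 = 31. No deviation. ✓
Both hold — the high-quality type sends elaborate interior.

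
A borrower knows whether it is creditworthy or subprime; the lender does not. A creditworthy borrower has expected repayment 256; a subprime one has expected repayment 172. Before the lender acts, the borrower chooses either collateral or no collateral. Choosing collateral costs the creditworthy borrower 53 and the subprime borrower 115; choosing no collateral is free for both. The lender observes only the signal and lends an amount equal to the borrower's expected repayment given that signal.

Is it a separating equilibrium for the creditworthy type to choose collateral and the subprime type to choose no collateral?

If types separate, collateral earns payment 256 and no collateral earns 172.
Creditworthy: collateral gives 256 − 53 = 203; no collateral gives 172 − 0 = 172. No deviation. ✓
Subprime: no collateral gives 172 − 0 = 172; collateral gives 256 − 115 = 141. No deviation. ✓
Both incentive constraints hold.

Yes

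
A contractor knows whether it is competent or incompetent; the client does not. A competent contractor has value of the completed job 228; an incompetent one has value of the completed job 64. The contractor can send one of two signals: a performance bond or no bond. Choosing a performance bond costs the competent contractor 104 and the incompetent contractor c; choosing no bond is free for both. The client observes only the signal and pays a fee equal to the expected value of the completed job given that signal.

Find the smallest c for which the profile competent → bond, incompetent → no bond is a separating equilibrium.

164

Under separation: bond → competent (pays 228); no bond → incompetent (pays 64).
Competent: 228 − 104 = 124 ≥ 64 − 0 = 64. Holds regardless of c. ✓
Incompetent: 64 − 0 ≥ 228 − c, so c ≥ 228 − 64 = 164.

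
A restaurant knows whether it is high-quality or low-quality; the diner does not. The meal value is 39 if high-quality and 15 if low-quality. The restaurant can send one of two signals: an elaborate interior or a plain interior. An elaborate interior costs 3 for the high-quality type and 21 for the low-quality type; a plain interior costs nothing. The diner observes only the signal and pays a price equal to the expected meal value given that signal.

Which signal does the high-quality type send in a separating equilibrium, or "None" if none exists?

Try high-quality → elaborate interior, low-quality → plain interior:
  Under separation the diner infers type exactly: elaborate interior → high-quality (pays 39), plain interior → low-quality (pays 15).
  High-quality: elaborate interior gives 39 − 3 = 36; plain interior gives 15 − 0 = 15. No deviation. ✓
  Low-quality: plain interior gives 15 − 0 = 15; elaborate interior gives 39 − 21 = 18. Would deviate. ✗
Try high-quality → plain interior, low-quality → elaborate interior:
  Under separation the diner infers type exactly: plain interior → high-quality (pays 39), elaborate interior → low-quality (pays 15).
  High-quality: plain interior gives 39 − 0 = 39; elaborate interior gives 15 − 3 = 12. No deviation. ✓
  Low-quality: elaborate interior gives 15 − 21 = -6; plain interior gives 39 − 0 = 39. Would deviate. ✗
Neither assignment is incentive-compatible.

None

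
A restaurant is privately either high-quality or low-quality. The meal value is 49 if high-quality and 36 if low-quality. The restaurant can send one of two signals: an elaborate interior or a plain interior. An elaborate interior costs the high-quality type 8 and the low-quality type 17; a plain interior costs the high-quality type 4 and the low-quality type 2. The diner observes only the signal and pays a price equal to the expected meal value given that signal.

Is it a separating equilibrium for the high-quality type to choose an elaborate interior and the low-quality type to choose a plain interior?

Yes

If types separate, elaborate interior earns payment 49 and plain interior earns 36.
High-quality: elaborate interior gives 49 − 8 = 41; plain interior gives 36 − 4 = 32. No deviation. ✓
Low-quality: plain interior gives 36 − 2 = 34; elaborate interior gives 49 − 17 = 32. No deviation. ✓
Neither type gains from mimicking the other.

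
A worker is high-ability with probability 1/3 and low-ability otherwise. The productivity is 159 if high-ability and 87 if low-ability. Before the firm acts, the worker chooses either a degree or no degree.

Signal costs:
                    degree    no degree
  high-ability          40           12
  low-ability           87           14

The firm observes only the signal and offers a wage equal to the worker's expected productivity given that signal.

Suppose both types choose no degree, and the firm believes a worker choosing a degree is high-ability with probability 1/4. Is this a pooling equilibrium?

At the pooled signal (no degree) the firm holds the prior 1/3 and pays 1/3·159 + 2/3·87 = 111. Off-path (degree) belief 1/4 gives 1/4·159 + 3/4·87 = 105.
High-ability: no degree gives 111 − 12 = 99; degree gives 105 − 40 = 65. Stays. ✓
Low-ability: no degree gives 111 − 14 = 97; degree gives 105 − 87 = 18. Stays. ✓

Yes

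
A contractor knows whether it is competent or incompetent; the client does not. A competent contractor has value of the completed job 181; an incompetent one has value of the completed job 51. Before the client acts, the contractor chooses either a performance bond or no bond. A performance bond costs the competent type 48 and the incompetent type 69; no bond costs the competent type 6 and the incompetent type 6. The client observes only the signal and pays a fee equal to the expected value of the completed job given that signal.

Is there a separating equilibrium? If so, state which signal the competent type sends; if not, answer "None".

Try competent → bond, incompetent → no bond:
  If types separate, bond earns payment 181 and no bond earns 51.
  Competent: bond gives 181 − 48 = 133; no bond gives 51 − 6 = 45. No deviation. ✓
  Incompetent: no bond gives 51 − 6 = 45; bond gives 181 − 69 = 112. Would deviate. ✗
Try competent → no bond, incompetent → bond:
  If types separate, no bond earns payment 181 and bond earns 51.
  Competent: no bond gives 181 − 6 = 175; bond gives 51 − 48 = 3. No deviation. ✓
  Incompetent: bond gives 51 − 69 = -18; no bond gives 181 − 6 = 175. Would deviate. ✗
Neither assignment is incentive-compatible.

None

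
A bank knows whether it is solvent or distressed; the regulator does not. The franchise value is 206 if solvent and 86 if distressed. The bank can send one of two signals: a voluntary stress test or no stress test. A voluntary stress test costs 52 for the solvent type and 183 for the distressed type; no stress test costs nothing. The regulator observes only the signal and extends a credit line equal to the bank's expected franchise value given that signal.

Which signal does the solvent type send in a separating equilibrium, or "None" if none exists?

Try solvent → stress test, distressed → no stress test:
  Under separation the regulator infers type exactly: stress test → solvent (pays 206), no stress test → distressed (pays 86).
  Solvent: stress test gives 206 − 52 = 154; no stress test gives 86 − 0 = 86. No deviation. ✓
  Distressed: no stress test gives 86 − 0 = 86; stress test gives 206 − 183 = 23. No deviation. ✓
Both hold — the solvent type sends stress test.

stress test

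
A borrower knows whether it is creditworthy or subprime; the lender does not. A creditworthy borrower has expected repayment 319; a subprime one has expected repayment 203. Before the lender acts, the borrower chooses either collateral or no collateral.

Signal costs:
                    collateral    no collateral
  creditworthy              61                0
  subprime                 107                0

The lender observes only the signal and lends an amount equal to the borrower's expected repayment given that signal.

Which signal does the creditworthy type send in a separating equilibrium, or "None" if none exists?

Try creditworthy → collateral, subprime → no collateral:
  Under separation the lender infers type exactly: collateral → creditworthy (pays 319), no collateral → subprime (pays 203).
  Creditworthy: collateral gives 319 − 61 = 258; no collateral gives 203 − 0 = 203. No deviation. ✓
  Subprime: no collateral gives 203 − 0 = 203; collateral gives 319 − 107 = 212. Would deviate. ✗
Try creditworthy → no collateral, subprime → collateral:
  Under separation the lender infers type exactly: no collateral → creditworthy (pays 319), collateral → subprime (pays 203).
  Creditworthy: no collateral gives 319 − 0 = 319; collateral gives 203 − 61 = 142. No deviation. ✓
  Subprime: collateral gives 203 − 107 = 96; no collateral gives 319 − 0 = 319. Would deviate. ✗
Neither assignment is incentive-compatible.

None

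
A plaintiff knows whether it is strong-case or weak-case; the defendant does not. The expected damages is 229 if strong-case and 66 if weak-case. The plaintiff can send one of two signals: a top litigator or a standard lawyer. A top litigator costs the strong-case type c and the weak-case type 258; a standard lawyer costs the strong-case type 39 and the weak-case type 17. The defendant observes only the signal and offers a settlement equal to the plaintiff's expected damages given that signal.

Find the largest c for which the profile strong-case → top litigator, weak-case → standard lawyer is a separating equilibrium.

202

Under separation: top litigator → strong-case (pays 229); standard lawyer → weak-case (pays 66).
Weak-case: 66 − 17 = 49 ≥ 229 − 258 = -29. Holds regardless of c. ✓
Strong-case: 229 − c ≥ 66 − 39, so c ≤ 229 − 27 = 202.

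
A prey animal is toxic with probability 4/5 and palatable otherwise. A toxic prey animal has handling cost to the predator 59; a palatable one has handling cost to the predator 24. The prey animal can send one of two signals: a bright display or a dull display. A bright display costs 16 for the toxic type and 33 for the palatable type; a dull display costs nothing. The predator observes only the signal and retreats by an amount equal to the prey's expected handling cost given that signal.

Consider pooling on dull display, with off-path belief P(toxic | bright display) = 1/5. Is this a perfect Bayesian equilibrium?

Yes

At the pooled signal (dull display) the predator holds the prior 4/5 and pays 4/5·59 + 1/5·24 = 52. Off-path (bright display) belief 1/5 gives 1/5·59 + 4/5·24 = 31.
Toxic: dull display gives 52 − 0 = 52; bright display gives 31 − 16 = 15. Stays. ✓
Palatable: dull display gives 52 − 0 = 52; bright display gives 31 − 33 = -2. Stays. ✓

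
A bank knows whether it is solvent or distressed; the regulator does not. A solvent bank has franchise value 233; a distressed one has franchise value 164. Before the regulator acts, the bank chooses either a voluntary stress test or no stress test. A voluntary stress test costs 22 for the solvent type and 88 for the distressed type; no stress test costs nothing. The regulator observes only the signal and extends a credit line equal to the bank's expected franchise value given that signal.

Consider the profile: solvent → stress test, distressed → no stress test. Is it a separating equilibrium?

If types separate, stress test earns payment 233 and no stress test earns 164.
Solvent: stress test gives 233 − 22 = 211; no stress test gives 164 − 0 = 164. No deviation. ✓
Distressed: no stress test gives 164 − 0 = 164; stress test gives 233 − 88 = 145. No deviation. ✓
Both incentive constraints hold.

Yes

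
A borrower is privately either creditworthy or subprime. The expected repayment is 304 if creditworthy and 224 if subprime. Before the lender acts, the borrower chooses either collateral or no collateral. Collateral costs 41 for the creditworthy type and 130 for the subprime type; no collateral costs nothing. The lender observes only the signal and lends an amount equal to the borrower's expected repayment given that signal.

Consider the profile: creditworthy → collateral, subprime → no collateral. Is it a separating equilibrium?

If types separate, collateral earns payment 304 and no collateral earns 224.
Creditworthy: collateral gives 304 − 41 = 263; no collateral gives 224 − 0 = 224. No deviation. ✓
Subprime: no collateral gives 224 − 0 = 224; collateral gives 304 − 130 = 174. No deviation. ✓
Neither type gains from mimicking the other.

Yes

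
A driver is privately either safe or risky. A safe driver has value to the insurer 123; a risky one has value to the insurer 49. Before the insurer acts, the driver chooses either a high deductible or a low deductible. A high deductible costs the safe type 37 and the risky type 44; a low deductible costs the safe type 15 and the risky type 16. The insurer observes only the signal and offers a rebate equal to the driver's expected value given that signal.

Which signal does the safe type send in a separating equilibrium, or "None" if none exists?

Try safe → high deductible, risky → low deductible:
  If types separate, high deductible earns payment 123 and low deductible earns 49.
  Safe: high deductible gives 123 − 37 = 86; low deductible gives 49 − 15 = 34. No deviation. ✓
  Risky: low deductible gives 49 − 16 = 33; high deductible gives 123 − 44 = 79. Would deviate. ✗
Try safe → low deductible, risky → high deductible:
  If types separate, low deductible earns payment 123 and high deductible earns 49.
  Safe: low deductible gives 123 − 15 = 108; high deductible gives 49 − 37 = 12. No deviation. ✓
  Risky: high deductible gives 49 − 44 = 5; low deductible gives 123 − 16 = 107. Would deviate. ✗
Neither assignment is incentive-compatible.

None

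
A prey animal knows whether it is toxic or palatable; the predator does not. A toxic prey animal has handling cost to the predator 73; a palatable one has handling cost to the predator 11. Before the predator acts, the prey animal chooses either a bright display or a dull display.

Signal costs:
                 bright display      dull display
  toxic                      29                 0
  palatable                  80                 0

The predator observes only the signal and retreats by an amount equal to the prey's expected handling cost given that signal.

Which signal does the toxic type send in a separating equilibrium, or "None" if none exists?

bright display

Try toxic → bright display, palatable → dull display:
  If types separate, bright display earns payment 73 and dull display earns 11.
  Toxic: bright display gives 73 − 29 = 44; dull display gives 11 − 0 = 11. No deviation. ✓
  Palatable: dull display gives 11 − 0 = 11; bright display gives 73 − 80 = -7. No deviation. ✓
Both hold — the toxic type sends bright display.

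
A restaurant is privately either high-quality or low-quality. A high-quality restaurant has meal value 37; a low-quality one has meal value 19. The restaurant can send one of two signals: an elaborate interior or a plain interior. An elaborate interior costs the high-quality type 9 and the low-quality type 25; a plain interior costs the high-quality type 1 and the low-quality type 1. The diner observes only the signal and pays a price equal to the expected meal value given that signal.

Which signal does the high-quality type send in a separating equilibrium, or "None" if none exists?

elaborate interior

Try high-quality → elaborate interior, low-quality → plain interior:
  If types separate, elaborate interior earns payment 37 and plain interior earns 19.
  High-quality: elaborate interior gives 37 − 9 = 28; plain interior gives 19 − 1 = 18. No deviation. ✓
  Low-quality: plain interior gives 19 − 1 = 18; elaborate interior gives 37 − 25 = 12. No deviation. ✓
Both hold — the high-quality type sends elaborate interior.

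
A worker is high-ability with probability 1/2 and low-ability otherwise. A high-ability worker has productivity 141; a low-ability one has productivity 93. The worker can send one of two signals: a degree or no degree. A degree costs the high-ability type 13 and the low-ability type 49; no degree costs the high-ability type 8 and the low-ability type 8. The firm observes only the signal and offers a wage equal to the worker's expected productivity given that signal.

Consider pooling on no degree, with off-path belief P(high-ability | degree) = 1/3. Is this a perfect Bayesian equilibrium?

Yes

On the equilibrium path (no degree) the firm holds the prior 1/2 and pays 1/2·141 + 1/2·93 = 117. Off-path (degree) belief 1/3 gives 1/3·141 + 2/3·93 = 109.
High-ability: no degree gives 117 − 8 = 109; degree gives 109 − 13 = 96. Stays. ✓
Low-ability: no degree gives 117 − 8 = 109; degree gives 109 − 49 = 60. Stays. ✓
Beliefs are Bayes-consistent on-path and both types best-respond.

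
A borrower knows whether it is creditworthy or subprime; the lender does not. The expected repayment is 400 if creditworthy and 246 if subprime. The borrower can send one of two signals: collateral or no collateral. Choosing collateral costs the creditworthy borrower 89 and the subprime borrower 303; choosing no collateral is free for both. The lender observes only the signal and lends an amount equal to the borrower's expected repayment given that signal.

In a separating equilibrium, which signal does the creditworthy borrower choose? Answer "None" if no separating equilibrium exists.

collateral

Try creditworthy → collateral, subprime → no collateral:
  Under separation the lender infers type exactly: collateral → creditworthy (pays 400), no collateral → subprime (pays 246).
  Creditworthy: collateral gives 400 − 89 = 311; no collateral gives 246 − 0 = 246. No deviation. ✓
  Subprime: no collateral gives 246 − 0 = 246; collateral gives 400 − 303 = 97. No deviation. ✓
Both hold — the creditworthy type sends collateral.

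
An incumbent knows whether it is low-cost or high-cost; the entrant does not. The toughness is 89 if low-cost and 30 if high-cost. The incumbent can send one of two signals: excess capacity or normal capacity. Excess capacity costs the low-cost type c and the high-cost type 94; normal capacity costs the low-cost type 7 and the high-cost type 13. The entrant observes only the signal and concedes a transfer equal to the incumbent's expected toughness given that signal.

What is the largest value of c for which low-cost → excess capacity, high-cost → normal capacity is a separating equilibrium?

Under separation: excess capacity → low-cost (pays 89); normal capacity → high-cost (pays 30).
High-cost: 30 − 13 = 17 ≥ 89 − 94 = -5. Holds regardless of c. ✓
Low-cost: 89 − c ≥ 30 − 7, so c ≤ 89 − 23 = 66.

66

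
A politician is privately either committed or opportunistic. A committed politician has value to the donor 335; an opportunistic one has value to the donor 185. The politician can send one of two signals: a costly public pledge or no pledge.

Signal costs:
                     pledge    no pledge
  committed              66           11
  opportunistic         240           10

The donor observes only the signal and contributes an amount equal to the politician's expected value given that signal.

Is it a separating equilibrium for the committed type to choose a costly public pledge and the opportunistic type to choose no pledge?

If types separate, pledge earns payment 335 and no pledge earns 185.
Committed: pledge gives 335 − 66 = 269; no pledge gives 185 − 11 = 174. No deviation. ✓
Opportunistic: no pledge gives 185 − 10 = 175; pledge gives 335 − 240 = 95. No deviation. ✓
Both incentive constraints hold.

Yes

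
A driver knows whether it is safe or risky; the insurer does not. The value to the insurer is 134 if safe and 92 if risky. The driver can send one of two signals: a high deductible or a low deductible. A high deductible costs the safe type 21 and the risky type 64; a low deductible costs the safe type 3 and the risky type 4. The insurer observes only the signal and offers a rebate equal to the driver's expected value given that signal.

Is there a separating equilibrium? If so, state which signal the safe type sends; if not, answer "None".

Try safe → high deductible, risky → low deductible:
  If types separate, high deductible earns payment 134 and low deductible earns 92.
  Safe: high deductible gives 134 − 21 = 113; low deductible gives 92 − 3 = 89. No deviation. ✓
  Risky: low deductible gives 92 − 4 = 88; high deductible gives 134 − 64 = 70. No deviation. ✓
Both hold — the safe type sends high deductible.

high deductible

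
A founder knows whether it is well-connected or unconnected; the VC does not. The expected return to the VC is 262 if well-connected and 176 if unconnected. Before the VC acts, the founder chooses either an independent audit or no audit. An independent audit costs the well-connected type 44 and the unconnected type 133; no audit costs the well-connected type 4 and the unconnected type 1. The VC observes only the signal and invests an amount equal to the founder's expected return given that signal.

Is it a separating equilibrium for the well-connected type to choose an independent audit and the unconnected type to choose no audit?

Under separation the VC infers type exactly: audit → well-connected (pays 262), no audit → unconnected (pays 176).
Well-connected: audit gives 262 − 44 = 218; no audit gives 176 − 4 = 172. No deviation. ✓
Unconnected: no audit gives 176 − 1 = 175; audit gives 262 − 133 = 129. No deviation. ✓
Both incentive constraints hold.

Yes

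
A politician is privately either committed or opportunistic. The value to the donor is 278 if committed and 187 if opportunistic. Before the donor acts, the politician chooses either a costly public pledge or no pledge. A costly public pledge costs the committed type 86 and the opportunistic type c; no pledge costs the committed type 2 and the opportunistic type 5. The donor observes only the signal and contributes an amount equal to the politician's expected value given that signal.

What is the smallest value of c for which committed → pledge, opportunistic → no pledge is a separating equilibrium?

Under separation: pledge → committed (pays 278); no pledge → opportunistic (pays 187).
Committed: 278 − 86 = 192 ≥ 187 − 2 = 185. Holds regardless of c. ✓
Opportunistic: 187 − 5 ≥ 278 − c, so c ≥ 278 − 182 = 96.

96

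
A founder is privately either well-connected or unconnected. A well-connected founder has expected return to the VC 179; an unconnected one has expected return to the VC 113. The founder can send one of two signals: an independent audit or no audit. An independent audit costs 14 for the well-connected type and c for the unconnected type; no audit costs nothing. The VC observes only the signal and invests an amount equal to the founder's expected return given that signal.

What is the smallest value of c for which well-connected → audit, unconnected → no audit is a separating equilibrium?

66

Under separation: audit → well-connected (pays 179); no audit → unconnected (pays 113).
Well-connected: 179 − 14 = 165 ≥ 113 − 0 = 113. Holds regardless of c. ✓
Unconnected: 113 − 0 ≥ 179 − c, so c ≥ 179 − 113 = 66.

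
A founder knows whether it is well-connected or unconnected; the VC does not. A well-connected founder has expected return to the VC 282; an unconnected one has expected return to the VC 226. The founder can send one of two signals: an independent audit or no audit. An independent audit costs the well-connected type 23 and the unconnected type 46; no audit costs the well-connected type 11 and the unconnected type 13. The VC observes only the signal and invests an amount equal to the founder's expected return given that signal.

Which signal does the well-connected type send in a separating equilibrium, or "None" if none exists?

Try well-connected → audit, unconnected → no audit:
  If types separate, audit earns payment 282 and no audit earns 226.
  Well-connected: audit gives 282 − 23 = 259; no audit gives 226 − 11 = 215. No deviation. ✓
  Unconnected: no audit gives 226 − 13 = 213; audit gives 282 − 46 = 236. Would deviate. ✗
Try well-connected → no audit, unconnected → audit:
  If types separate, no audit earns payment 282 and audit earns 226.
  Well-connected: no audit gives 282 − 11 = 271; audit gives 226 − 23 = 203. No deviation. ✓
  Unconnected: audit gives 226 − 46 = 180; no audit gives 282 − 13 = 269. Would deviate. ✗
Neither assignment is incentive-compatible.

None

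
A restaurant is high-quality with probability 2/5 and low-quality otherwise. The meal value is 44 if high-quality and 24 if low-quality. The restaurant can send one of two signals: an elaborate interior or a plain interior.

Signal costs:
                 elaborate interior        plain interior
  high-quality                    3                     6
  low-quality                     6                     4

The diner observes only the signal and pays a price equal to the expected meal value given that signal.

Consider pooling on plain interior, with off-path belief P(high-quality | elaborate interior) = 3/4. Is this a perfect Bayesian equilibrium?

At the pooled signal (plain interior) the diner holds the prior 2/5 and pays 2/5·44 + 3/5·24 = 32. Off-path (elaborate interior) belief 3/4 gives 3/4·44 + 1/4·24 = 39.
High-quality: plain interior gives 32 − 6 = 26; elaborate interior gives 39 − 3 = 36. Deviates. ✗
Low-quality: plain interior gives 32 − 4 = 28; elaborate interior gives 39 − 6 = 33. Deviates. ✗

No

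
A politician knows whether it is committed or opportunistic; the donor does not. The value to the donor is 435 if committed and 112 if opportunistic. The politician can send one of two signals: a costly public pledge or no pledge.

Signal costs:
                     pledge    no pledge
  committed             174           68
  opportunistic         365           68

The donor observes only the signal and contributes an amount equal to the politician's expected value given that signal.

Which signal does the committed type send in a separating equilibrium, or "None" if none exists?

None

Try committed → pledge, opportunistic → no pledge:
  Under separation the donor infers type exactly: pledge → committed (pays 435), no pledge → opportunistic (pays 112).
  Committed: pledge gives 435 − 174 = 261; no pledge gives 112 − 68 = 44. No deviation. ✓
  Opportunistic: no pledge gives 112 − 68 = 44; pledge gives 435 − 365 = 70. Would deviate. ✗
Try committed → no pledge, opportunistic → pledge:
  Under separation the donor infers type exactly: no pledge → committed (pays 435), pledge → opportunistic (pays 112).
  Committed: no pledge gives 435 − 68 = 367; pledge gives 112 − 174 = -62. No deviation. ✓
  Opportunistic: pledge gives 112 − 365 = -253; no pledge gives 435 − 68 = 367. Would deviate. ✗
Neither assignment is incentive-compatible.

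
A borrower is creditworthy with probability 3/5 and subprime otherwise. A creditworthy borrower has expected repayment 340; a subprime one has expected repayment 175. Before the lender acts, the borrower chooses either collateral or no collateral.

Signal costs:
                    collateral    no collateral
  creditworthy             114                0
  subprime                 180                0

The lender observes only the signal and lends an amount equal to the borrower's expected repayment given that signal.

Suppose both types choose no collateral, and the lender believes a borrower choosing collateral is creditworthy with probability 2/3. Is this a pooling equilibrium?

Yes

At the pooled signal (no collateral) the lender holds the prior 3/5 and pays 3/5·340 + 2/5·175 = 274. Off-path (collateral) belief 2/3 gives 2/3·340 + 1/3·175 = 285.
Creditworthy: no collateral gives 274 − 0 = 274; collateral gives 285 − 114 = 171. Stays. ✓
Subprime: no collateral gives 274 − 0 = 274; collateral gives 285 − 180 = 105. Stays. ✓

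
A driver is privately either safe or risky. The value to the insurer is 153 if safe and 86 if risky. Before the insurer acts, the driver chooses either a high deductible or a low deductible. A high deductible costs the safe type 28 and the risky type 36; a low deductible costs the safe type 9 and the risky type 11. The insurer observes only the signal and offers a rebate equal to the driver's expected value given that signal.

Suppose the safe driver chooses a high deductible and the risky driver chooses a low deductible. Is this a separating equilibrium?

If types separate, high deductible earns payment 153 and low deductible earns 86.
Safe: high deductible gives 153 − 28 = 125; low deductible gives 86 − 9 = 77. No deviation. ✓
Risky: low deductible gives 86 − 11 = 75; high deductible gives 153 − 36 = 117. Would deviate. ✗

No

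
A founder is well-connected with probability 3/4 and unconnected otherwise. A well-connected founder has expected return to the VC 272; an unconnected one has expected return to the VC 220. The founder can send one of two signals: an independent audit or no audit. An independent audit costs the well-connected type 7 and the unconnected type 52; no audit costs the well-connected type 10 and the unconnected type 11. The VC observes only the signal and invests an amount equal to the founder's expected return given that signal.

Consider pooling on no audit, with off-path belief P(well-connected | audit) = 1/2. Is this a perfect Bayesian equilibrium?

On the equilibrium path (no audit) the VC holds the prior 3/4 and pays 3/4·272 + 1/4·220 = 259. Off-path (audit) belief 1/2 gives 1/2·272 + 1/2·220 = 246.
Well-connected: no audit gives 259 − 10 = 249; audit gives 246 − 7 = 239. Stays. ✓
Unconnected: no audit gives 259 − 11 = 248; audit gives 246 − 52 = 194. Stays. ✓
Beliefs are Bayes-consistent on-path and both types best-respond.

Yes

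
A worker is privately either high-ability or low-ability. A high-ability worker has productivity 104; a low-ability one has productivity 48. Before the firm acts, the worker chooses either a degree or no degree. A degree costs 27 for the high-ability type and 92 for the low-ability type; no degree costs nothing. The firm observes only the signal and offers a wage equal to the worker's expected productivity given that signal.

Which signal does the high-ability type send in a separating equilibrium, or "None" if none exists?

degree

Try high-ability → degree, low-ability → no degree:
  If types separate, degree earns payment 104 and no degree earns 48.
  High-ability: degree gives 104 − 27 = 77; no degree gives 48 − 0 = 48. No deviation. ✓
  Low-ability: no degree gives 48 − 0 = 48; degree gives 104 − 92 = 12. No deviation. ✓
Both hold — the high-ability type sends degree.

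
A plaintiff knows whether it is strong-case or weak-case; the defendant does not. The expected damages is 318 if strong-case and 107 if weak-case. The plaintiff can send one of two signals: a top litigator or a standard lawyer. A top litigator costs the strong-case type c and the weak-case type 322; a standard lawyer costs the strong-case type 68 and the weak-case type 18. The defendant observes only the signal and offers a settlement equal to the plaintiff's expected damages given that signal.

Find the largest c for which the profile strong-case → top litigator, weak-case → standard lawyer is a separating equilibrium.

Under separation: top litigator → strong-case (pays 318); standard lawyer → weak-case (pays 107).
Weak-case: 107 − 18 = 89 ≥ 318 − 322 = -4. Holds regardless of c. ✓
Strong-case: 318 − c ≥ 107 − 68, so c ≤ 318 − 39 = 279.

279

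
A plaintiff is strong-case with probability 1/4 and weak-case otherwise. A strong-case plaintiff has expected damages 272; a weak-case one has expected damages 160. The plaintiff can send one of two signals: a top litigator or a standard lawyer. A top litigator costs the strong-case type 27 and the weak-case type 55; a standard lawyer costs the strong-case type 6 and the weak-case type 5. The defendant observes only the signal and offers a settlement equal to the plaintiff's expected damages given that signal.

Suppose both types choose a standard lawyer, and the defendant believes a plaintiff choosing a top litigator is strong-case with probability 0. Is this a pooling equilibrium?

Yes

At the pooled signal (standard lawyer) the defendant holds the prior 1/4 and pays 1/4·272 + 3/4·160 = 188. Off-path (top litigator) belief 0 gives 0·272 + 1·160 = 160.
Strong-case: standard lawyer gives 188 − 6 = 182; top litigator gives 160 − 27 = 133. Stays. ✓
Weak-case: standard lawyer gives 188 − 5 = 183; top litigator gives 160 − 55 = 105. Stays. ✓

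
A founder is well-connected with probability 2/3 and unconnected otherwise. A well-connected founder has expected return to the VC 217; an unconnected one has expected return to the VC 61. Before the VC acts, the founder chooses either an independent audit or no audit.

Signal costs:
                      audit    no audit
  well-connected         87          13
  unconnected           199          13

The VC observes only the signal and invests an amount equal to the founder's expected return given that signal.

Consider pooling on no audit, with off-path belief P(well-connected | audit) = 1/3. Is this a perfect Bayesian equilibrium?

At the pooled signal (no audit) the VC holds the prior 2/3 and pays 2/3·217 + 1/3·61 = 165. Off-path (audit) belief 1/3 gives 1/3·217 + 2/3·61 = 113.
Well-connected: no audit gives 165 − 13 = 152; audit gives 113 − 87 = 26. Stays. ✓
Unconnected: no audit gives 165 − 13 = 152; audit gives 113 − 199 = -86. Stays. ✓

Yes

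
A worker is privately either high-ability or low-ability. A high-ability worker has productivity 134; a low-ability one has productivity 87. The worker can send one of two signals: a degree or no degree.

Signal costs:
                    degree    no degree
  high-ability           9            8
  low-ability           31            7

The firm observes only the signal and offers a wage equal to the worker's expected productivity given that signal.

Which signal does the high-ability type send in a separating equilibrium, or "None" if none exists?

None

Try high-ability → degree, low-ability → no degree:
  If types separate, degree earns payment 134 and no degree earns 87.
  High-ability: degree gives 134 − 9 = 125; no degree gives 87 − 8 = 79. No deviation. ✓
  Low-ability: no degree gives 87 − 7 = 80; degree gives 134 − 31 = 103. Would deviate. ✗
Try high-ability → no degree, low-ability → degree:
  If types separate, no degree earns payment 134 and degree earns 87.
  High-ability: no degree gives 134 − 8 = 126; degree gives 87 − 9 = 78. No deviation. ✓
  Low-ability: degree gives 87 − 31 = 56; no degree gives 134 − 7 = 127. Would deviate. ✗
Neither assignment is incentive-compatible.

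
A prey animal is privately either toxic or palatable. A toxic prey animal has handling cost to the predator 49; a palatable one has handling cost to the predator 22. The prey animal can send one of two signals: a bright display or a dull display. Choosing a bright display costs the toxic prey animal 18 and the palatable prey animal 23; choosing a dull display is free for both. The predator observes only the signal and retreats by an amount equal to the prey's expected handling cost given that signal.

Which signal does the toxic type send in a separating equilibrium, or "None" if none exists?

Try toxic → bright display, palatable → dull display:
  Under separation the predator infers type exactly: bright display → toxic (pays 49), dull display → palatable (pays 22).
  Toxic: bright display gives 49 − 18 = 31; dull display gives 22 − 0 = 22. No deviation. ✓
  Palatable: dull display gives 22 − 0 = 22; bright display gives 49 − 23 = 26. Would deviate. ✗
Try toxic → dull display, palatable → bright display:
  Under separation the predator infers type exactly: dull display → toxic (pays 49), bright display → palatable (pays 22).
  Toxic: dull display gives 49 − 0 = 49; bright display gives 22 − 18 = 4. No deviation. ✓
  Palatable: bright display gives 22 − 23 = -1; dull display gives 49 − 0 = 49. Would deviate. ✗
Neither assignment is incentive-compatible.

None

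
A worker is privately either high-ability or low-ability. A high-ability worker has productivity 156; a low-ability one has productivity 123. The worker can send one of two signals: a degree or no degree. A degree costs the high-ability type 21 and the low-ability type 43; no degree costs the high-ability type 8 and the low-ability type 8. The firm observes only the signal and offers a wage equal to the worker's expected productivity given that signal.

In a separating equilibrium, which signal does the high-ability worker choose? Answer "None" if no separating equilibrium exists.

degree

Try high-ability → degree, low-ability → no degree:
  If types separate, degree earns payment 156 and no degree earns 123.
  High-ability: degree gives 156 − 21 = 135; no degree gives 123 − 8 = 115. No deviation. ✓
  Low-ability: no degree gives 123 − 8 = 115; degree gives 156 − 43 = 113. No deviation. ✓
Both hold — the high-ability type sends degree.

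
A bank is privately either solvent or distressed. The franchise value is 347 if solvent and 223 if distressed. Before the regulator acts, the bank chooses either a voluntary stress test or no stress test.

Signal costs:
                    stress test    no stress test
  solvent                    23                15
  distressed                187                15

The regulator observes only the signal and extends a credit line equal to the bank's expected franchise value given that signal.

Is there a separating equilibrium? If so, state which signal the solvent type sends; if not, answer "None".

stress test

Try solvent → stress test, distressed → no stress test:
  Under separation the regulator infers type exactly: stress test → solvent (pays 347), no stress test → distressed (pays 223).
  Solvent: stress test gives 347 − 23 = 324; no stress test gives 223 − 15 = 208. No deviation. ✓
  Distressed: no stress test gives 223 − 15 = 208; stress test gives 347 − 187 = 160. No deviation. ✓
Both hold — the solvent type sends stress test.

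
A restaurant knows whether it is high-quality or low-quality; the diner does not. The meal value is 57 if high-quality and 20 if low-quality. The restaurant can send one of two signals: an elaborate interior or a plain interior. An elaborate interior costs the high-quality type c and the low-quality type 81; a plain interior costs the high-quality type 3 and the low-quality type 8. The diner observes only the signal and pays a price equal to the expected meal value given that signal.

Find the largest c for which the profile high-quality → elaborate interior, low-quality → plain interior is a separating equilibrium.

40

Under separation: elaborate interior → high-quality (pays 57); plain interior → low-quality (pays 20).
Low-quality: 20 − 8 = 12 ≥ 57 − 81 = -24. Holds regardless of c. ✓
High-quality: 57 − c ≥ 20 − 3, so c ≤ 57 − 17 = 40.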